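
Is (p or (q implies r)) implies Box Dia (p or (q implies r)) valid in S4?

Tableau for the negation not ((p or (q implies r)) implies Box Dia (p or (q implies r))):
1. not ((p or (q implies r)) implies Box Dia (p or (q implies r))), u
2. p or (q implies r), u
3. not Box Dia (p or (q implies r)), u
4. q implies r, u
5. r, u
6. not Dia (p or (q implies r)), v
7. not (p or (q implies r)), v
8. not p, v
9. not (q implies r), v
10. q, v
11. not r, v
Accessibility: uRu, uRv, vRv
The negation has an open branch (countermodel exists).

Not valid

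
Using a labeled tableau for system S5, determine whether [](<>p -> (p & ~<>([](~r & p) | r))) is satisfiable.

1. [](<>p -> (p & ~<>([](~r & p) | r))), u
2. <>p -> (p & ~<>([](~r & p) | r)), u
3. ~<>p, u
4. ~p, u
Accessibility: uRu

Satisfiable (open branch found)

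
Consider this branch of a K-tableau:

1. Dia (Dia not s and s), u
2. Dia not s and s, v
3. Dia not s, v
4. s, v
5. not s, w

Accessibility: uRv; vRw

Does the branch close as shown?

Not closed

No world carries both an atom and its negation.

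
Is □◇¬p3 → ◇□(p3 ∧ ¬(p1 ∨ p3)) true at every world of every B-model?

No, not valid

Tableau for the negation ¬(□◇¬p3 → ◇□(p3 ∧ ¬(p1 ∨ p3))):
1. ¬(□◇¬p3 → ◇□(p3 ∧ ¬(p1 ∨ p3))), 0
2. □◇¬p3, 0   [¬→-rule on 1]
3. ¬◇□(p3 ∧ ¬(p1 ∨ p3)), 0   [¬→-rule on 1]
4. ◇¬p3, 0   [□-rule on 2 via 0R0]
5. ¬□(p3 ∧ ¬(p1 ∨ p3)), 0   [¬◇-rule on 3 via 0R0]
6. ¬p3, 1   [◇-rule on 4: fresh world 1, 0R1]
7. ◇¬p3, 1   [□-rule on 2 via 0R1]
8. ¬□(p3 ∧ ¬(p1 ∨ p3)), 1   [¬◇-rule on 3 via 0R1]
9. ¬(p3 ∧ ¬(p1 ∨ p3)), 2   [¬□-rule on 5: fresh world 2, 0R2]
10. ◇¬p3, 2   [□-rule on 2 via 0R2]
11. ¬□(p3 ∧ ¬(p1 ∨ p3)), 2   [¬◇-rule on 3 via 0R2]
12. p1 ∨ p3, 2   [¬∧-rule on 9 (branches; this branch)]
13. p3, 2   [∨-rule on 12 (branches; this branch)]
14. ¬p3, 3   [◇-rule on 7: fresh world 3, 1R3]
15. ¬(p3 ∧ ¬(p1 ∨ p3)), 4   [¬□-rule on 8: fresh world 4, 1R4]
16. p1 ∨ p3, 4   [¬∧-rule on 15 (branches; this branch)]
17. p3, 4   [∨-rule on 16 (branches; this branch)]
18. ¬p3, 5   [◇-rule on 10: fresh world 5, 2R5]
19. ¬(p3 ∧ ¬(p1 ∨ p3)), 6   [¬□-rule on 11: fresh world 6, 2R6]
20. p1 ∨ p3, 6   [¬∧-rule on 19 (branches; this branch)]
21. p3, 6   [∨-rule on 20 (branches; this branch)]
Accessibility: 0R0, 0R1, 0R2, 1R0, 1R1, 1R3, 1R4, 2R0, 2R2, 2R5, 2R6, 3R1, 3R3, 4R1, 4R4, 5R2, 5R5, 6R2, 6R6
The negation has an open branch (countermodel exists).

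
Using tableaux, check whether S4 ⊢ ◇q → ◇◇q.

Tableau for the negation ¬(◇q → ◇◇q):
1. ¬(◇q → ◇◇q), u
2. ◇q, u
3. ¬◇◇q, u
4. ¬◇q, u
5. ¬q, u
6. q, v
7. ¬◇q, v
8. ¬q, v
Accessibility: uRu, uRv, vRv
Branch closes: q and ¬q both at v.
All branches of the negation close; one closing branch shown above.

Valid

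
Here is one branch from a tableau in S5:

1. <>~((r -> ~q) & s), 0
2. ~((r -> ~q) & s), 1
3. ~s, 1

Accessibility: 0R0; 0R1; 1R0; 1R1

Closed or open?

No, open

There is no literal clash: for every atom and world, at most one sign appears.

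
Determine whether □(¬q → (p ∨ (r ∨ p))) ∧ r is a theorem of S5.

Invalid (countermodel exists)

Tableau for the negation ¬(□(¬q → (p ∨ (r ∨ p))) ∧ r):
1. ¬(□(¬q → (p ∨ (r ∨ p))) ∧ r), u
2. ¬r, u
Accessibility: uRu
The negation has an open branch (countermodel exists).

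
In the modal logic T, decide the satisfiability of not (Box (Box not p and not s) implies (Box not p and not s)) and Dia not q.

Unsatisfiable (every branch closes)

1. not (Box (Box not p and not s) implies (Box not p and not s)) and Dia not q, u
2. not (Box (Box not p and not s) implies (Box not p and not s)), u
3. Dia not q, u
4. Box (Box not p and not s), u
5. not (Box not p and not s), u
6. Box not p and not s, u
7. Box not p, u
8. not s, u
9. not p, u
10. not Box not p, u
11. not q, v
12. Box not p and not s, v
13. Box not p, v
14. not s, v
15. not p, v
16. p, w
17. Box not p and not s, w
18. Box not p, w
19. not s, w
20. not p, w
Accessibility: uRu, uRv, uRw, vRv, wRw
Branch closes: p and not p both at w.
Every branch closes; the branch above is one of them.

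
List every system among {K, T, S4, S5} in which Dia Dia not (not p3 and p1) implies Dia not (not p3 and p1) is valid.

S4, S5

T-tableau for the negation not (Dia Dia not (not p3 and p1) implies Dia not (not p3 and p1)):
1. not (Dia Dia not (not p3 and p1) implies Dia not (not p3 and p1)), u
2. Dia Dia not (not p3 and p1), u   [neg-implies-rule on 1]
3. not Dia not (not p3 and p1), u   [neg-implies-rule on 1]
4. not p3 and p1, u   [neg-Dia-rule on 3 via uRu]
5. not p3, u   [and-rule on 4]
6. p1, u   [and-rule on 4]
7. Dia not (not p3 and p1), v   [Dia-rule on 2: fresh world v, uRv]
8. not p3 and p1, v   [neg-Dia-rule on 3 via uRv]
9. not p3, v   [and-rule on 8]
10. p1, v   [and-rule on 8]
11. not (not p3 and p1), w   [Dia-rule on 7: fresh world w, vRw]
12. not p1, w   [neg-and-rule on 11 (branches; this branch)]
Accessibility: uRu, uRv, vRv, vRw, wRw
Complete open branch: countermodel on a T-frame, so not valid in T, nor in K (the same frame is also a K-frame).
S4-tableau for the negation not (Dia Dia not (not p3 and p1) implies Dia not (not p3 and p1)):
1. not (Dia Dia not (not p3 and p1) implies Dia not (not p3 and p1)), u
2. Dia Dia not (not p3 and p1), u   [neg-implies-rule on 1]
3. not Dia not (not p3 and p1), u   [neg-implies-rule on 1]
4. not p3 and p1, u   [neg-Dia-rule on 3 via uRu]
5. not p3, u   [and-rule on 4]
6. p1, u   [and-rule on 4]
7. Dia not (not p3 and p1), v   [Dia-rule on 2: fresh world v, uRv]
8. not p3 and p1, v   [neg-Dia-rule on 3 via uRv]
9. not p3, v   [and-rule on 8]
10. p1, v   [and-rule on 8]
11. not (not p3 and p1), w   [Dia-rule on 7: fresh world w, vRw]
12. not p3 and p1, w   [neg-Dia-rule on 3 via uRw]
13. not p3, w   [and-rule on 12]
14. p1, w   [and-rule on 12]
15. not p1, w   [neg-and-rule on 11 (branches; this branch)]
Accessibility: uRu, uRv, uRw, vRv, vRw, wRw
Branch closes: p1 and not p1 both at w.
Every branch closes (one shown): valid in S4, hence also in S5 (every theorem of S4 is a theorem of S5).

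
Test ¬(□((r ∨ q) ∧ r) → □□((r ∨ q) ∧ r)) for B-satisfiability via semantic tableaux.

Satisfiable (open branch found)

1. ¬(□((r ∨ q) ∧ r) → □□((r ∨ q) ∧ r)), w0
2. □((r ∨ q) ∧ r), w0   [¬→-rule on 1]
3. ¬□□((r ∨ q) ∧ r), w0   [¬→-rule on 1]
4. (r ∨ q) ∧ r, w0   [□-rule on 2 via w0Rw0]
5. r ∨ q, w0   [∧-rule on 4]
6. r, w0   [∧-rule on 4]
7. q, w0   [∨-rule on 5 (branches; this branch)]
8. ¬□((r ∨ q) ∧ r), w1   [¬□-rule on 3: fresh world w1, w0Rw1]
9. (r ∨ q) ∧ r, w1   [□-rule on 2 via w0Rw1]
10. r ∨ q, w1   [∧-rule on 9]
11. r, w1   [∧-rule on 9]
12. q, w1   [∨-rule on 10 (branches; this branch)]
13. ¬((r ∨ q) ∧ r), w2   [¬□-rule on 8: fresh world w2, w1Rw2]
14. ¬r, w2   [¬∧-rule on 13 (branches; this branch)]
Accessibility: w0Rw0, w0Rw1, w1Rw0, w1Rw1, w1Rw2, w2Rw1, w2Rw2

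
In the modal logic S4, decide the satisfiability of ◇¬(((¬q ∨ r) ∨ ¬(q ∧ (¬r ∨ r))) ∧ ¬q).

1. ◇¬(((¬q ∨ r) ∨ ¬(q ∧ (¬r ∨ r))) ∧ ¬q), 0
2. ¬(((¬q ∨ r) ∨ ¬(q ∧ (¬r ∨ r))) ∧ ¬q), 1
3. q, 1
Accessibility: 0R0, 0R1, 1R1

Satisfiable (open branch found)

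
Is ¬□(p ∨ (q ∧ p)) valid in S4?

Tableau for the negation □(p ∨ (q ∧ p)):
1. □(p ∨ (q ∧ p)), u
2. p ∨ (q ∧ p), u
3. q ∧ p, u
4. q, u
5. p, u
Accessibility: uRu
The negation has an open branch (countermodel exists).

No, not valid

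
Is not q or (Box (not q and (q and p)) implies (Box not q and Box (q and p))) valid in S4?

Tableau for the negation not (not q or (Box (not q and (q and p)) implies (Box not q and Box (q and p)))):
1. not (not q or (Box (not q and (q and p)) implies (Box not q and Box (q and p)))), u
2. q, u
3. not (Box (not q and (q and p)) implies (Box not q and Box (q and p))), u
4. Box (not q and (q and p)), u
5. not (Box not q and Box (q and p)), u
6. not q and (q and p), u
7. not q, u
8. q and p, u
Accessibility: uRu
Branch closes: q and not q both at u.
All branches of the negation close; one closing branch shown above.

Valid in S4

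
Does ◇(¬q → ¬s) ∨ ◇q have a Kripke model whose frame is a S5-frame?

1. ◇(¬q → ¬s) ∨ ◇q, w0
2. ◇q, w0
3. q, w1
Accessibility: w0Rw0, w0Rw1, w1Rw0, w1Rw1

Satisfiable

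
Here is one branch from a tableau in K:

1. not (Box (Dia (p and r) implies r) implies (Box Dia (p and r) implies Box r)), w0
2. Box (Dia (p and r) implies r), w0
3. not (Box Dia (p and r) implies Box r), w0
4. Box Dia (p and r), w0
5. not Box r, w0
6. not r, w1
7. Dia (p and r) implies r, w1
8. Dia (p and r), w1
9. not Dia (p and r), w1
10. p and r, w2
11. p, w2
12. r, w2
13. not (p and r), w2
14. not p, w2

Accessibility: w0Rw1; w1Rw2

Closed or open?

Closed

Both p and not p appear at w2.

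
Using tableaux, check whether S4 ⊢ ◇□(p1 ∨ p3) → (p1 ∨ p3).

Tableau for the negation ¬(◇□(p1 ∨ p3) → (p1 ∨ p3)):
1. ¬(◇□(p1 ∨ p3) → (p1 ∨ p3)), 0
2. ◇□(p1 ∨ p3), 0
3. ¬(p1 ∨ p3), 0
4. ¬p1, 0
5. ¬p3, 0
6. □(p1 ∨ p3), 1
7. p1 ∨ p3, 1
8. p3, 1
Accessibility: 0R0, 0R1, 1R1
The negation has an open branch (countermodel exists).

Not valid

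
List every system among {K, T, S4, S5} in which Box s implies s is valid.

K-tableau for the negation not (Box s implies s):
1. not (Box s implies s), w0
2. Box s, w0
3. not s, w0
Complete open branch: countermodel on a K-frame, so not valid in K.
T-tableau for the negation not (Box s implies s):
1. not (Box s implies s), w0
2. Box s, w0
3. not s, w0
4. s, w0
Accessibility: w0Rw0
Branch closes: s and not s both at w0.
Every branch closes (one shown): valid in T, hence also in S4, S5 (every theorem of T is a theorem of S4 and S5).

T, S4, S5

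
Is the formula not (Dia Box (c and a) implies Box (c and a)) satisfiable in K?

Yes, satisfiable

1. not (Dia Box (c and a) implies Box (c and a)), w0
2. Dia Box (c and a), w0
3. not Box (c and a), w0
4. Box (c and a), w1
5. not (c and a), w2
6. not a, w2
Accessibility: w0Rw1, w0Rw2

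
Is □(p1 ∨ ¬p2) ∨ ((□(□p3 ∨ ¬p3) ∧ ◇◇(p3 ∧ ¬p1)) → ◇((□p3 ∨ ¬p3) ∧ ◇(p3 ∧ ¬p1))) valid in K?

Tableau for the negation ¬(□(p1 ∨ ¬p2) ∨ ((□(□p3 ∨ ¬p3) ∧ ◇◇(p3 ∧ ¬p1)) → ◇((□p3 ∨ ¬p3) ∧ ◇(p3 ∧ ¬p1)))):
1. ¬(□(p1 ∨ ¬p2) ∨ ((□(□p3 ∨ ¬p3) ∧ ◇◇(p3 ∧ ¬p1)) → ◇((□p3 ∨ ¬p3) ∧ ◇(p3 ∧ ¬p1)))), u
2. ¬□(p1 ∨ ¬p2), u   [¬∨-rule on 1]
3. ¬((□(□p3 ∨ ¬p3) ∧ ◇◇(p3 ∧ ¬p1)) → ◇((□p3 ∨ ¬p3) ∧ ◇(p3 ∧ ¬p1))), u   [¬∨-rule on 1]
4. □(□p3 ∨ ¬p3) ∧ ◇◇(p3 ∧ ¬p1), u   [¬→-rule on 3]
5. ¬◇((□p3 ∨ ¬p3) ∧ ◇(p3 ∧ ¬p1)), u   [¬→-rule on 3]
6. □(□p3 ∨ ¬p3), u   [∧-rule on 4]
7. ◇◇(p3 ∧ ¬p1), u   [∧-rule on 4]
8. ¬(p1 ∨ ¬p2), v   [¬□-rule on 2: fresh world v, uRv]
9. ¬p1, v   [¬∨-rule on 8]
10. p2, v   [¬∨-rule on 8]
11. ¬((□p3 ∨ ¬p3) ∧ ◇(p3 ∧ ¬p1)), v   [¬◇-rule on 5 via uRv]
12. □p3 ∨ ¬p3, v   [□-rule on 6 via uRv]
13. ¬◇(p3 ∧ ¬p1), v   [¬∧-rule on 11 (branches; this branch)]
14. ¬p3, v   [∨-rule on 12 (branches; this branch)]
15. ◇(p3 ∧ ¬p1), w   [◇-rule on 7: fresh world w, uRw]
16. ¬((□p3 ∨ ¬p3) ∧ ◇(p3 ∧ ¬p1)), w   [¬◇-rule on 5 via uRw]
17. □p3 ∨ ¬p3, w   [□-rule on 6 via uRw]
18. ¬(□p3 ∨ ¬p3), w   [¬∧-rule on 16 (branches; this branch)]
19. ¬□p3, w   [¬∨-rule on 18]
20. p3, w   [¬∨-rule on 18]
21. □p3, w   [∨-rule on 17 (branches; this branch)]
22. p3 ∧ ¬p1, x   [◇-rule on 15: fresh world x, wRx]
23. p3, x   [∧-rule on 22]
24. ¬p1, x   [∧-rule on 22]
25. ¬p3, y   [¬□-rule on 19: fresh world y, wRy]
26. p3, y   [□-rule on 21 via wRy]
Accessibility: uRv, uRw, wRx, wRy
Branch closes: p3 and ¬p3 both at y.
All branches of the negation close; one closing branch shown above.

Yes, valid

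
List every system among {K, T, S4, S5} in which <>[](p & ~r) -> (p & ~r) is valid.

S5

S5-tableau for the negation ~(<>[](p & ~r) -> (p & ~r)):
1. ~(<>[](p & ~r) -> (p & ~r)), u
2. <>[](p & ~r), u
3. ~(p & ~r), u
4. r, u
5. [](p & ~r), v
6. p & ~r, u
7. p, u
8. ~r, u
Accessibility: uRu, uRv, vRu, vRv
Branch closes: r and ~r both at u.
Every branch closes (one shown): valid in S5.
S4-tableau for the negation ~(<>[](p & ~r) -> (p & ~r)):
1. ~(<>[](p & ~r) -> (p & ~r)), u
2. <>[](p & ~r), u
3. ~(p & ~r), u
4. r, u
5. [](p & ~r), v
6. p & ~r, v
7. p, v
8. ~r, v
Accessibility: uRu, uRv, vRv
Complete open branch: countermodel on an S4-frame, so not valid in S4, nor in K, T (the same frame is also a K-frame and a T-frame).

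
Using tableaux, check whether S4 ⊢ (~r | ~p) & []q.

Not valid

Tableau for the negation ~((~r | ~p) & []q):
1. ~((~r | ~p) & []q), 0
2. ~[]q, 0
3. ~q, 1
Accessibility: 0R0, 0R1, 1R1
The negation has an open branch (countermodel exists).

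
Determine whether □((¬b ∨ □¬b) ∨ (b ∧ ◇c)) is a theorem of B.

Not valid

Tableau for the negation ¬□((¬b ∨ □¬b) ∨ (b ∧ ◇c)):
1. ¬□((¬b ∨ □¬b) ∨ (b ∧ ◇c)), 0
2. ¬((¬b ∨ □¬b) ∨ (b ∧ ◇c)), 1
3. ¬(¬b ∨ □¬b), 1
4. ¬(b ∧ ◇c), 1
5. b, 1
6. ¬□¬b, 1
7. ¬◇c, 1
8. ¬c, 0
9. ¬c, 1
10. b, 2
11. ¬c, 2
Accessibility: 0R0, 0R1, 1R0, 1R1, 1R2, 2R1, 2R2
The negation has an open branch (countermodel exists).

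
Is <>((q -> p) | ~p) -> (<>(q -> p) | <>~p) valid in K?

Valid

Tableau for the negation ~(<>((q -> p) | ~p) -> (<>(q -> p) | <>~p)):
1. ~(<>((q -> p) | ~p) -> (<>(q -> p) | <>~p)), 0
2. <>((q -> p) | ~p), 0
3. ~(<>(q -> p) | <>~p), 0
4. ~<>(q -> p), 0
5. ~<>~p, 0
6. (q -> p) | ~p, 1
7. ~(q -> p), 1
8. q, 1
9. ~p, 1
10. p, 1
Accessibility: 0R1
Branch closes: p and ~p both at 1.
Every branch of the negation's tableau closes; the branch above is one of them.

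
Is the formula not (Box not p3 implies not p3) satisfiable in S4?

1. not (Box not p3 implies not p3), w0
2. Box not p3, w0
3. p3, w0
4. not p3, w0
Accessibility: w0Rw0
Branch closes: p3 and not p3 both at w0.
(One branch shown.) All branches close.

Unsatisfiable (every branch closes)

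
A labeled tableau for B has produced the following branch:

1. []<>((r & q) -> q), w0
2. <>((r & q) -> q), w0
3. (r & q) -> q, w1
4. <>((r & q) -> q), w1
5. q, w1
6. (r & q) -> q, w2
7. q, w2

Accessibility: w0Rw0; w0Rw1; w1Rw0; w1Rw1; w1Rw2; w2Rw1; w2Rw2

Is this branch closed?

There is no literal clash: for every atom and world, at most one sign appears.

Open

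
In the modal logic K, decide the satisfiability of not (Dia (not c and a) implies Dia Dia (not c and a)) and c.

1. not (Dia (not c and a) implies Dia Dia (not c and a)) and c, 0
2. not (Dia (not c and a) implies Dia Dia (not c and a)), 0
3. c, 0
4. Dia (not c and a), 0
5. not Dia Dia (not c and a), 0
6. not c and a, 1
7. not c, 1
8. a, 1
9. not Dia (not c and a), 1
Accessibility: 0R1

Satisfiable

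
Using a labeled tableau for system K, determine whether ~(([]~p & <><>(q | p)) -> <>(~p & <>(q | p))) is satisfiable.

No, unsatisfiable

1. ~(([]~p & <><>(q | p)) -> <>(~p & <>(q | p))), 0
2. []~p & <><>(q | p), 0   [~->-rule on 1]
3. ~<>(~p & <>(q | p)), 0   [~->-rule on 1]
4. []~p, 0   [&-rule on 2]
5. <><>(q | p), 0   [&-rule on 2]
6. <>(q | p), 1   [<>-rule on 5: fresh world 1, 0R1]
7. ~(~p & <>(q | p)), 1   [~<>-rule on 3 via 0R1]
8. ~p, 1   [[]-rule on 4 via 0R1]
9. ~<>(q | p), 1   [~&-rule on 7 (branches; this branch)]
10. q | p, 2   [<>-rule on 6: fresh world 2, 1R2]
11. ~(q | p), 2   [~<>-rule on 9 via 1R2]
12. ~q, 2   [~|-rule on 11]
13. ~p, 2   [~|-rule on 11]
14. p, 2   [|-rule on 10 (branches; this branch)]
Accessibility: 0R1, 1R2
Branch closes: p and ~p both at 2.
(One branch shown.) All branches close.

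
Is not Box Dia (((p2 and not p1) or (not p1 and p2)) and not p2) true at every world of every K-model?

Invalid (countermodel exists)

Tableau for the negation Box Dia (((p2 and not p1) or (not p1 and p2)) and not p2):
1. Box Dia (((p2 and not p1) or (not p1 and p2)) and not p2), 0
The negation has an open branch (countermodel exists).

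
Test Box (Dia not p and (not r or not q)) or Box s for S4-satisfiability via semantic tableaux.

Satisfiable

1. Box (Dia not p and (not r or not q)) or Box s, 0
2. Box s, 0
3. s, 0
Accessibility: 0R0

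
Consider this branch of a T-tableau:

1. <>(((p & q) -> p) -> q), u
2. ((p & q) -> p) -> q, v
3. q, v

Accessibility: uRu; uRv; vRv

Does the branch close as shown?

Not closed

No atom appears with both signs at the same world.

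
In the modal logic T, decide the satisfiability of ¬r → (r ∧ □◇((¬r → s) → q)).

Satisfiable

1. ¬r → (r ∧ □◇((¬r → s) → q)), w0
2. r ∧ □◇((¬r → s) → q), w0
3. r, w0
4. □◇((¬r → s) → q), w0
5. ◇((¬r → s) → q), w0
6. (¬r → s) → q, w1
7. ◇((¬r → s) → q), w1
8. q, w1
9. (¬r → s) → q, w2
10. q, w2
Accessibility: w0Rw0, w0Rw1, w1Rw1, w1Rw2, w2Rw2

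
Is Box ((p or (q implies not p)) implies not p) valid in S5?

Not valid

Tableau for the negation not Box ((p or (q implies not p)) implies not p):
1. not Box ((p or (q implies not p)) implies not p), u
2. not ((p or (q implies not p)) implies not p), v
3. p or (q implies not p), v
4. p, v
5. q implies not p, v
6. not q, v
Accessibility: uRu, uRv, vRu, vRv
The negation has an open branch (countermodel exists).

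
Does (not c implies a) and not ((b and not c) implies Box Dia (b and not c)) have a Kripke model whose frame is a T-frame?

Yes, satisfiable

1. (not c implies a) and not ((b and not c) implies Box Dia (b and not c)), w0
2. not c implies a, w0
3. not ((b and not c) implies Box Dia (b and not c)), w0
4. b and not c, w0
5. not Box Dia (b and not c), w0
6. b, w0
7. not c, w0
8. a, w0
9. not Dia (b and not c), w1
10. not (b and not c), w1
11. c, w1
Accessibility: w0Rw0, w0Rw1, w1Rw1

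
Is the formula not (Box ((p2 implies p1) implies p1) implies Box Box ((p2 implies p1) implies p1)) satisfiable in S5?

Unsatisfiable

1. not (Box ((p2 implies p1) implies p1) implies Box Box ((p2 implies p1) implies p1)), u
2. Box ((p2 implies p1) implies p1), u
3. not Box Box ((p2 implies p1) implies p1), u
4. (p2 implies p1) implies p1, u
5. not (p2 implies p1), u
6. p2, u
7. not p1, u
8. not Box ((p2 implies p1) implies p1), v
9. (p2 implies p1) implies p1, v
10. not (p2 implies p1), v
11. p2, v
12. not p1, v
13. not ((p2 implies p1) implies p1), w
14. p2 implies p1, w
15. not p1, w
16. (p2 implies p1) implies p1, w
17. not p2, w
18. not (p2 implies p1), w
19. p2, w
Accessibility: uRu, uRv, uRw, vRu, vRv, vRw, wRu, wRv, wRw
Branch closes: p2 and not p2 both at w.
(One branch shown.) All branches close.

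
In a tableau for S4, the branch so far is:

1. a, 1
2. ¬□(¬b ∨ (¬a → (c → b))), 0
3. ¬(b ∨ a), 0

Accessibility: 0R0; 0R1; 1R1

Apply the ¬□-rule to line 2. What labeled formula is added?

a fresh world 2 with 0R2, and ¬(¬b ∨ (¬a → (c → b))) at 2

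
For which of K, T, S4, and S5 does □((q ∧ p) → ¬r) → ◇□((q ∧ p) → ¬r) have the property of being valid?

T-tableau for the negation ¬(□((q ∧ p) → ¬r) → ◇□((q ∧ p) → ¬r)):
1. ¬(□((q ∧ p) → ¬r) → ◇□((q ∧ p) → ¬r)), w0
2. □((q ∧ p) → ¬r), w0
3. ¬◇□((q ∧ p) → ¬r), w0
4. (q ∧ p) → ¬r, w0
5. ¬□((q ∧ p) → ¬r), w0
6. ¬(q ∧ p), w0
7. ¬p, w0
8. ¬((q ∧ p) → ¬r), w1
9. q ∧ p, w1
10. r, w1
11. q, w1
12. p, w1
13. (q ∧ p) → ¬r, w1
14. ¬□((q ∧ p) → ¬r), w1
15. ¬(q ∧ p), w1
16. ¬p, w1
Accessibility: w0Rw0, w0Rw1, w1Rw1
Branch closes: p and ¬p both at w1.
Every branch closes (one shown): valid in T, hence also in S4, S5 (every theorem of T is a theorem of S4 and S5).
K-tableau for the negation ¬(□((q ∧ p) → ¬r) → ◇□((q ∧ p) → ¬r)):
1. ¬(□((q ∧ p) → ¬r) → ◇□((q ∧ p) → ¬r)), w0
2. □((q ∧ p) → ¬r), w0
3. ¬◇□((q ∧ p) → ¬r), w0
Complete open branch: countermodel on a K-frame, so not valid in K.

T, S4, S5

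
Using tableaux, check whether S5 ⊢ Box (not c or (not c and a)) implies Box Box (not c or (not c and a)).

Yes, valid

Tableau for the negation not (Box (not c or (not c and a)) implies Box Box (not c or (not c and a))):
1. not (Box (not c or (not c and a)) implies Box Box (not c or (not c and a))), w0
2. Box (not c or (not c and a)), w0   [neg-implies-rule on 1]
3. not Box Box (not c or (not c and a)), w0   [neg-implies-rule on 1]
4. not c or (not c and a), w0   [Box-rule on 2 via w0Rw0]
5. not c and a, w0   [or-rule on 4 (branches; this branch)]
6. not c, w0   [and-rule on 5]
7. a, w0   [and-rule on 5]
8. not Box (not c or (not c and a)), w1   [neg-Box-rule on 3: fresh world w1, w0Rw1]
9. not c or (not c and a), w1   [Box-rule on 2 via w0Rw1]
10. not c and a, w1   [or-rule on 9 (branches; this branch)]
11. not c, w1   [and-rule on 10]
12. a, w1   [and-rule on 10]
13. not (not c or (not c and a)), w2   [neg-Box-rule on 8: fresh world w2, w1Rw2]
14. c, w2   [neg-or-rule on 13]
15. not (not c and a), w2   [neg-or-rule on 13]
16. not c or (not c and a), w2   [Box-rule on 2 via w0Rw2]
17. not a, w2   [neg-and-rule on 15 (branches; this branch)]
18. not c and a, w2   [or-rule on 16 (branches; this branch)]
19. not c, w2   [and-rule on 18]
20. a, w2   [and-rule on 18]
Accessibility: w0Rw0, w0Rw1, w0Rw2, w1Rw0, w1Rw1, w1Rw2, w2Rw0, w2Rw1, w2Rw2
Branch closes: c and not c both at w2.
All branches of the negation close; one closing branch shown above.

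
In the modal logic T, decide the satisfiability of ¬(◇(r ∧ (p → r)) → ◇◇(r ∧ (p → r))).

Unsatisfiable (every branch closes)

1. ¬(◇(r ∧ (p → r)) → ◇◇(r ∧ (p → r))), w0
2. ◇(r ∧ (p → r)), w0
3. ¬◇◇(r ∧ (p → r)), w0
4. ¬◇(r ∧ (p → r)), w0
5. ¬(r ∧ (p → r)), w0
6. ¬(p → r), w0
7. p, w0
8. ¬r, w0
9. r ∧ (p → r), w1
10. r, w1
11. p → r, w1
12. ¬◇(r ∧ (p → r)), w1
13. ¬(r ∧ (p → r)), w1
14. ¬(p → r), w1
15. p, w1
16. ¬r, w1
Accessibility: w0Rw0, w0Rw1, w1Rw1
Branch closes: r and ¬r both at w1.
All branches of the tableau close; one closing branch shown above.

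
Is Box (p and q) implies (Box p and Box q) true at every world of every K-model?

Tableau for the negation not (Box (p and q) implies (Box p and Box q)):
1. not (Box (p and q) implies (Box p and Box q)), w0
2. Box (p and q), w0
3. not (Box p and Box q), w0
4. not Box q, w0
5. not q, w1
6. p and q, w1
7. p, w1
8. q, w1
Accessibility: w0Rw1
Branch closes: q and not q both at w1.
All branches of the negation close; one closing branch shown above.

Valid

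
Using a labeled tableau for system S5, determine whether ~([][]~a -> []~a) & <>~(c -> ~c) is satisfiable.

Unsatisfiable (every branch closes)

1. ~([][]~a -> []~a) & <>~(c -> ~c), u
2. ~([][]~a -> []~a), u
3. <>~(c -> ~c), u
4. [][]~a, u
5. ~[]~a, u
6. []~a, u
7. ~a, u
8. ~(c -> ~c), v
9. c, v
10. []~a, v
11. ~a, v
12. a, w
13. []~a, w
14. ~a, w
Accessibility: uRu, uRv, uRw, vRu, vRv, vRw, wRu, wRv, wRw
Branch closes: a and ~a both at w.
All branches of the tableau close; one closing branch shown above.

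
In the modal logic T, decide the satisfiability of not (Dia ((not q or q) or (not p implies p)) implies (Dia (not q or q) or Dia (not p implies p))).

1. not (Dia ((not q or q) or (not p implies p)) implies (Dia (not q or q) or Dia (not p implies p))), u
2. Dia ((not q or q) or (not p implies p)), u   [neg-implies-rule on 1]
3. not (Dia (not q or q) or Dia (not p implies p)), u   [neg-implies-rule on 1]
4. not Dia (not q or q), u   [neg-or-rule on 3]
5. not Dia (not p implies p), u   [neg-or-rule on 3]
6. not (not q or q), u   [neg-Dia-rule on 4 via uRu]
7. q, u   [neg-or-rule on 6]
8. not q, u   [neg-or-rule on 6]
Accessibility: uRu
Branch closes: q and not q both at u.
All branches of the tableau close; one closing branch shown above.

Unsatisfiable (every branch closes)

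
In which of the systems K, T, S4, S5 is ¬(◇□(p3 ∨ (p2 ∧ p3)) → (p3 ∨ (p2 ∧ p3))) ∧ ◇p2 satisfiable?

S5-tableau for the formula:
1. ¬(◇□(p3 ∨ (p2 ∧ p3)) → (p3 ∨ (p2 ∧ p3))) ∧ ◇p2, u
2. ¬(◇□(p3 ∨ (p2 ∧ p3)) → (p3 ∨ (p2 ∧ p3))), u
3. ◇p2, u
4. ◇□(p3 ∨ (p2 ∧ p3)), u
5. ¬(p3 ∨ (p2 ∧ p3)), u
6. ¬p3, u
7. ¬(p2 ∧ p3), u
8. p2, v
9. □(p3 ∨ (p2 ∧ p3)), w
10. p3 ∨ (p2 ∧ p3), u
11. p3 ∨ (p2 ∧ p3), v
12. p3 ∨ (p2 ∧ p3), w
13. p2 ∧ p3, u
14. p2, u
15. p3, u
Accessibility: uRu, uRv, uRw, vRu, vRv, vRw, wRu, wRv, wRw
Branch closes: p3 and ¬p3 both at u.
Every branch closes (one shown): unsatisfiable in S5.
S4-tableau for the formula:
1. ¬(◇□(p3 ∨ (p2 ∧ p3)) → (p3 ∨ (p2 ∧ p3))) ∧ ◇p2, u
2. ¬(◇□(p3 ∨ (p2 ∧ p3)) → (p3 ∨ (p2 ∧ p3))), u
3. ◇p2, u
4. ◇□(p3 ∨ (p2 ∧ p3)), u
5. ¬(p3 ∨ (p2 ∧ p3)), u
6. ¬p3, u
7. ¬(p2 ∧ p3), u
8. p2, v
9. □(p3 ∨ (p2 ∧ p3)), w
10. p3 ∨ (p2 ∧ p3), w
11. p2 ∧ p3, w
12. p2, w
13. p3, w
Accessibility: uRu, uRv, uRw, vRv, wRw
Complete open branch: satisfiable in S4, hence also in K, T (this S4-model is also a K-model and a T-model).

K, T, S4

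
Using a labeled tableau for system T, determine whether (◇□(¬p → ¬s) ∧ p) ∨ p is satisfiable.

Satisfiable (open branch found)

1. (◇□(¬p → ¬s) ∧ p) ∨ p, w0
2. p, w0   [∨-rule on 1 (branches; this branch)]
Accessibility: w0Rw0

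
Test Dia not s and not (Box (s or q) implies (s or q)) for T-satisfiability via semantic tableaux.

1. Dia not s and not (Box (s or q) implies (s or q)), 0
2. Dia not s, 0
3. not (Box (s or q) implies (s or q)), 0
4. Box (s or q), 0
5. not (s or q), 0
6. not s, 0
7. not q, 0
8. s or q, 0
9. q, 0
Accessibility: 0R0
Branch closes: q and not q both at 0.
Every branch closes; the branch above is one of them.

Unsatisfiable (every branch closes)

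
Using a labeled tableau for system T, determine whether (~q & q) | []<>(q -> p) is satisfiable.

1. (~q & q) | []<>(q -> p), 0
2. []<>(q -> p), 0   [|-rule on 1 (branches; this branch)]
3. <>(q -> p), 0   [[]-rule on 2 via 0R0]
4. q -> p, 1   [<>-rule on 3: fresh world 1, 0R1]
5. <>(q -> p), 1   [[]-rule on 2 via 0R1]
6. p, 1   [->-rule on 4 (branches; this branch)]
7. q -> p, 2   [<>-rule on 5: fresh world 2, 1R2]
8. p, 2   [->-rule on 7 (branches; this branch)]
Accessibility: 0R0, 0R1, 1R1, 1R2, 2R2

Satisfiable (open branch found)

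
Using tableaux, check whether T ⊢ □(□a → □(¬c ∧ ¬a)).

Tableau for the negation ¬□(□a → □(¬c ∧ ¬a)):
1. ¬□(□a → □(¬c ∧ ¬a)), 0
2. ¬(□a → □(¬c ∧ ¬a)), 1   [¬□-rule on 1: fresh world 1, 0R1]
3. □a, 1   [¬→-rule on 2]
4. ¬□(¬c ∧ ¬a), 1   [¬→-rule on 2]
5. a, 1   [□-rule on 3 via 1R1]
6. ¬(¬c ∧ ¬a), 2   [¬□-rule on 4: fresh world 2, 1R2]
7. a, 2   [□-rule on 3 via 1R2]
Accessibility: 0R0, 0R1, 1R1, 1R2, 2R2
The negation has an open branch (countermodel exists).

No, not valid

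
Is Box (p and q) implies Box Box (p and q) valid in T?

Tableau for the negation not (Box (p and q) implies Box Box (p and q)):
1. not (Box (p and q) implies Box Box (p and q)), 0
2. Box (p and q), 0   [neg-implies-rule on 1]
3. not Box Box (p and q), 0   [neg-implies-rule on 1]
4. p and q, 0   [Box-rule on 2 via 0R0]
5. p, 0   [and-rule on 4]
6. q, 0   [and-rule on 4]
7. not Box (p and q), 1   [neg-Box-rule on 3: fresh world 1, 0R1]
8. p and q, 1   [Box-rule on 2 via 0R1]
9. p, 1   [and-rule on 8]
10. q, 1   [and-rule on 8]
11. not (p and q), 2   [neg-Box-rule on 7: fresh world 2, 1R2]
12. not q, 2   [neg-and-rule on 11 (branches; this branch)]
Accessibility: 0R0, 0R1, 1R1, 1R2, 2R2
The negation has an open branch (countermodel exists).

No, not valid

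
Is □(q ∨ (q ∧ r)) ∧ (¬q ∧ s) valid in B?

Tableau for the negation ¬(□(q ∨ (q ∧ r)) ∧ (¬q ∧ s)):
1. ¬(□(q ∨ (q ∧ r)) ∧ (¬q ∧ s)), 0
2. ¬(¬q ∧ s), 0
3. ¬s, 0
Accessibility: 0R0
The negation has an open branch (countermodel exists).

Not valid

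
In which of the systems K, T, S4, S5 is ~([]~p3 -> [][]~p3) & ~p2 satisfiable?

K, T

T-tableau for the formula:
1. ~([]~p3 -> [][]~p3) & ~p2, 0
2. ~([]~p3 -> [][]~p3), 0   [&-rule on 1]
3. ~p2, 0   [&-rule on 1]
4. []~p3, 0   [~->-rule on 2]
5. ~[][]~p3, 0   [~->-rule on 2]
6. ~p3, 0   [[]-rule on 4 via 0R0]
7. ~[]~p3, 1   [~[]-rule on 5: fresh world 1, 0R1]
8. ~p3, 1   [[]-rule on 4 via 0R1]
9. p3, 2   [~[]-rule on 7: fresh world 2, 1R2]
Accessibility: 0R0, 0R1, 1R1, 1R2, 2R2
Complete open branch: satisfiable in T, hence also in K (this T-model is also a K-model).
S4-tableau for the formula:
1. ~([]~p3 -> [][]~p3) & ~p2, 0
2. ~([]~p3 -> [][]~p3), 0   [&-rule on 1]
3. ~p2, 0   [&-rule on 1]
4. []~p3, 0   [~->-rule on 2]
5. ~[][]~p3, 0   [~->-rule on 2]
6. ~p3, 0   [[]-rule on 4 via 0R0]
7. ~[]~p3, 1   [~[]-rule on 5: fresh world 1, 0R1]
8. ~p3, 1   [[]-rule on 4 via 0R1]
9. p3, 2   [~[]-rule on 7: fresh world 2, 1R2]
10. ~p3, 2   [[]-rule on 4 via 0R2]
Accessibility: 0R0, 0R1, 0R2, 1R1, 1R2, 2R2
Branch closes: p3 and ~p3 both at 2.
Every branch closes (one shown): unsatisfiable in S4, hence also in S5 (every S5-frame is an S4-frame).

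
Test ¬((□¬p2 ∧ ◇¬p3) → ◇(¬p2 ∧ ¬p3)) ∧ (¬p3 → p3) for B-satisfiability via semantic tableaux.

1. ¬((□¬p2 ∧ ◇¬p3) → ◇(¬p2 ∧ ¬p3)) ∧ (¬p3 → p3), u
2. ¬((□¬p2 ∧ ◇¬p3) → ◇(¬p2 ∧ ¬p3)), u
3. ¬p3 → p3, u
4. □¬p2 ∧ ◇¬p3, u
5. ¬◇(¬p2 ∧ ¬p3), u
6. □¬p2, u
7. ◇¬p3, u
8. ¬(¬p2 ∧ ¬p3), u
9. ¬p2, u
10. p3, u
11. ¬p3, v
12. ¬(¬p2 ∧ ¬p3), v
13. ¬p2, v
14. p3, v
Accessibility: uRu, uRv, vRu, vRv
Branch closes: p3 and ¬p3 both at v.
Every branch closes; the branch above is one of them.

No, unsatisfiable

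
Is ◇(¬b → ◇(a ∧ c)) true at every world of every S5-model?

Tableau for the negation ¬◇(¬b → ◇(a ∧ c)):
1. ¬◇(¬b → ◇(a ∧ c)), 0
2. ¬(¬b → ◇(a ∧ c)), 0
3. ¬b, 0
4. ¬◇(a ∧ c), 0
5. ¬(a ∧ c), 0
6. ¬c, 0
Accessibility: 0R0
The negation has an open branch (countermodel exists).

No, not valid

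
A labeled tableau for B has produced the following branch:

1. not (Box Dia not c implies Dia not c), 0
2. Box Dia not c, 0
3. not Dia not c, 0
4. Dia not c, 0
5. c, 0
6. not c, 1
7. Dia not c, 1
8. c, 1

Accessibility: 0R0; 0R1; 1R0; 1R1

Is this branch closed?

Yes, closed

Both c and not c appear at 1.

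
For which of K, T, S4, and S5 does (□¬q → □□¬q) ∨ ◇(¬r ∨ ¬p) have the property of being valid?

S4, S5

T-tableau for the negation ¬((□¬q → □□¬q) ∨ ◇(¬r ∨ ¬p)):
1. ¬((□¬q → □□¬q) ∨ ◇(¬r ∨ ¬p)), u
2. ¬(□¬q → □□¬q), u
3. ¬◇(¬r ∨ ¬p), u
4. □¬q, u
5. ¬□□¬q, u
6. ¬(¬r ∨ ¬p), u
7. r, u
8. p, u
9. ¬q, u
10. ¬□¬q, v
11. ¬(¬r ∨ ¬p), v
12. r, v
13. p, v
14. ¬q, v
15. q, w
Accessibility: uRu, uRv, vRv, vRw, wRw
Complete open branch: countermodel on a T-frame, so not valid in T, nor in K (the same frame is also a K-frame).
S4-tableau for the negation ¬((□¬q → □□¬q) ∨ ◇(¬r ∨ ¬p)):
1. ¬((□¬q → □□¬q) ∨ ◇(¬r ∨ ¬p)), u
2. ¬(□¬q → □□¬q), u
3. ¬◇(¬r ∨ ¬p), u
4. □¬q, u
5. ¬□□¬q, u
6. ¬(¬r ∨ ¬p), u
7. r, u
8. p, u
9. ¬q, u
10. ¬□¬q, v
11. ¬(¬r ∨ ¬p), v
12. r, v
13. p, v
14. ¬q, v
15. q, w
16. ¬(¬r ∨ ¬p), w
17. r, w
18. p, w
19. ¬q, w
Accessibility: uRu, uRv, uRw, vRv, vRw, wRw
Branch closes: q and ¬q both at w.
Every branch closes (one shown): valid in S4, hence also in S5 (every theorem of S4 is a theorem of S5).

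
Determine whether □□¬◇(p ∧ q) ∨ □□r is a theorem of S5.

Tableau for the negation ¬(□□¬◇(p ∧ q) ∨ □□r):
1. ¬(□□¬◇(p ∧ q) ∨ □□r), 0
2. ¬□□¬◇(p ∧ q), 0
3. ¬□□r, 0
4. ¬□¬◇(p ∧ q), 1
5. ¬□r, 2
6. ◇(p ∧ q), 3
7. ¬r, 4
8. p ∧ q, 5
9. p, 5
10. q, 5
Accessibility: 0R0, 0R1, 0R2, 0R3, 0R4, 0R5, 1R0, 1R1, 1R2, 1R3, 1R4, 1R5, 2R0, 2R1, 2R2, 2R3, 2R4, 2R5, 3R0, 3R1, 3R2, 3R3, 3R4, 3R5, 4R0, 4R1, 4R2, 4R3, 4R4, 4R5, 5R0, 5R1, 5R2, 5R3, 5R4, 5R5
The negation has an open branch (countermodel exists).

Not valid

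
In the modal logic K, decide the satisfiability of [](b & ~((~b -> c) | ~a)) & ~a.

1. [](b & ~((~b -> c) | ~a)) & ~a, 0
2. [](b & ~((~b -> c) | ~a)), 0
3. ~a, 0

Satisfiable (open branch found)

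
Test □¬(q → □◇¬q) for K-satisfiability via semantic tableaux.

Satisfiable (open branch found)

1. □¬(q → □◇¬q), w0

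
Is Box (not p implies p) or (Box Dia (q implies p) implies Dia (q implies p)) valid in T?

Tableau for the negation not (Box (not p implies p) or (Box Dia (q implies p) implies Dia (q implies p))):
1. not (Box (not p implies p) or (Box Dia (q implies p) implies Dia (q implies p))), u
2. not Box (not p implies p), u
3. not (Box Dia (q implies p) implies Dia (q implies p)), u
4. Box Dia (q implies p), u
5. not Dia (q implies p), u
6. Dia (q implies p), u
7. not (q implies p), u
8. q, u
9. not p, u
10. not (not p implies p), v
11. not p, v
12. Dia (q implies p), v
13. not (q implies p), v
14. q, v
15. q implies p, w
16. Dia (q implies p), w
17. not (q implies p), w
18. q, w
19. not p, w
20. p, w
Accessibility: uRu, uRv, uRw, vRv, wRw
Branch closes: p and not p both at w.
All branches of the negation close; one closing branch shown above.

Valid in T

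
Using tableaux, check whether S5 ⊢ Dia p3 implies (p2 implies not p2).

Tableau for the negation not (Dia p3 implies (p2 implies not p2)):
1. not (Dia p3 implies (p2 implies not p2)), 0
2. Dia p3, 0   [neg-implies-rule on 1]
3. not (p2 implies not p2), 0   [neg-implies-rule on 1]
4. p2, 0   [neg-implies-rule on 3]
5. p3, 1   [Dia-rule on 2: fresh world 1, 0R1]
Accessibility: 0R0, 0R1, 1R0, 1R1
The negation has an open branch (countermodel exists).

Invalid (countermodel exists)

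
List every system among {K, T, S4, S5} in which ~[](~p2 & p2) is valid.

T, S4, S5

T-tableau for the negation [](~p2 & p2):
1. [](~p2 & p2), 0
2. ~p2 & p2, 0   [[]-rule on 1 via 0R0]
3. ~p2, 0   [&-rule on 2]
4. p2, 0   [&-rule on 2]
Accessibility: 0R0
Branch closes: p2 and ~p2 both at 0.
Every branch closes (one shown): valid in T, hence also in S4, S5 (every theorem of T is a theorem of S4 and S5).
K-tableau for the negation [](~p2 & p2):
1. [](~p2 & p2), 0
Complete open branch: countermodel on a K-frame, so not valid in K.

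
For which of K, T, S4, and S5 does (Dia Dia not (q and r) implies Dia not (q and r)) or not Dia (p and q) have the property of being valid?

S4, S5

T-tableau for the negation not ((Dia Dia not (q and r) implies Dia not (q and r)) or not Dia (p and q)):
1. not ((Dia Dia not (q and r) implies Dia not (q and r)) or not Dia (p and q)), w0
2. not (Dia Dia not (q and r) implies Dia not (q and r)), w0   [neg-or-rule on 1]
3. Dia (p and q), w0   [neg-or-rule on 1]
4. Dia Dia not (q and r), w0   [neg-implies-rule on 2]
5. not Dia not (q and r), w0   [neg-implies-rule on 2]
6. q and r, w0   [neg-Dia-rule on 5 via w0Rw0]
7. q, w0   [and-rule on 6]
8. r, w0   [and-rule on 6]
9. p and q, w1   [Dia-rule on 3: fresh world w1, w0Rw1]
10. p, w1   [and-rule on 9]
11. q, w1   [and-rule on 9]
12. q and r, w1   [neg-Dia-rule on 5 via w0Rw1]
13. r, w1   [and-rule on 12]
14. Dia not (q and r), w2   [Dia-rule on 4: fresh world w2, w0Rw2]
15. q and r, w2   [neg-Dia-rule on 5 via w0Rw2]
16. q, w2   [and-rule on 15]
17. r, w2   [and-rule on 15]
18. not (q and r), w3   [Dia-rule on 14: fresh world w3, w2Rw3]
19. not r, w3   [neg-and-rule on 18 (branches; this branch)]
Accessibility: w0Rw0, w0Rw1, w0Rw2, w1Rw1, w2Rw2, w2Rw3, w3Rw3
Complete open branch: countermodel on a T-frame, so not valid in T, nor in K (the same frame is also a K-frame).
S4-tableau for the negation not ((Dia Dia not (q and r) implies Dia not (q and r)) or not Dia (p and q)):
1. not ((Dia Dia not (q and r) implies Dia not (q and r)) or not Dia (p and q)), w0
2. not (Dia Dia not (q and r) implies Dia not (q and r)), w0   [neg-or-rule on 1]
3. Dia (p and q), w0   [neg-or-rule on 1]
4. Dia Dia not (q and r), w0   [neg-implies-rule on 2]
5. not Dia not (q and r), w0   [neg-implies-rule on 2]
6. q and r, w0   [neg-Dia-rule on 5 via w0Rw0]
7. q, w0   [and-rule on 6]
8. r, w0   [and-rule on 6]
9. p and q, w1   [Dia-rule on 3: fresh world w1, w0Rw1]
10. p, w1   [and-rule on 9]
11. q, w1   [and-rule on 9]
12. q and r, w1   [neg-Dia-rule on 5 via w0Rw1]
13. r, w1   [and-rule on 12]
14. Dia not (q and r), w2   [Dia-rule on 4: fresh world w2, w0Rw2]
15. q and r, w2   [neg-Dia-rule on 5 via w0Rw2]
16. q, w2   [and-rule on 15]
17. r, w2   [and-rule on 15]
18. not (q and r), w3   [Dia-rule on 14: fresh world w3, w2Rw3]
19. q and r, w3   [neg-Dia-rule on 5 via w0Rw3]
20. q, w3   [and-rule on 19]
21. r, w3   [and-rule on 19]
22. not r, w3   [neg-and-rule on 18 (branches; this branch)]
Accessibility: w0Rw0, w0Rw1, w0Rw2, w0Rw3, w1Rw1, w2Rw2, w2Rw3, w3Rw3
Branch closes: r and not r both at w3.
Every branch closes (one shown): valid in S4, hence also in S5 (every theorem of S4 is a theorem of S5).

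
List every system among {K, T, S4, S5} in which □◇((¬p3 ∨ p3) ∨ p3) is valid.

T-tableau for the negation ¬□◇((¬p3 ∨ p3) ∨ p3):
1. ¬□◇((¬p3 ∨ p3) ∨ p3), u
2. ¬◇((¬p3 ∨ p3) ∨ p3), v
3. ¬((¬p3 ∨ p3) ∨ p3), v
4. ¬(¬p3 ∨ p3), v
5. ¬p3, v
6. p3, v
Accessibility: uRu, uRv, vRv
Branch closes: p3 and ¬p3 both at v.
Every branch closes (one shown): valid in T, hence also in S4, S5 (every theorem of T is a theorem of S4 and S5).
K-tableau for the negation ¬□◇((¬p3 ∨ p3) ∨ p3):
1. ¬□◇((¬p3 ∨ p3) ∨ p3), u
2. ¬◇((¬p3 ∨ p3) ∨ p3), v
Accessibility: uRv
Complete open branch: countermodel on a K-frame, so not valid in K.

T, S4, S5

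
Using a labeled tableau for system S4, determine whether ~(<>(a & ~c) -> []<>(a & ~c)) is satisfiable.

1. ~(<>(a & ~c) -> []<>(a & ~c)), w0
2. <>(a & ~c), w0
3. ~[]<>(a & ~c), w0
4. a & ~c, w1
5. a, w1
6. ~c, w1
7. ~<>(a & ~c), w2
8. ~(a & ~c), w2
9. c, w2
Accessibility: w0Rw0, w0Rw1, w0Rw2, w1Rw1, w2Rw2

Yes, satisfiable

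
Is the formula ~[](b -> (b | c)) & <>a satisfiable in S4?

No, unsatisfiable

1. ~[](b -> (b | c)) & <>a, u
2. ~[](b -> (b | c)), u   [&-rule on 1]
3. <>a, u   [&-rule on 1]
4. ~(b -> (b | c)), v   [~[]-rule on 2: fresh world v, uRv]
5. b, v   [~->-rule on 4]
6. ~(b | c), v   [~->-rule on 4]
7. ~b, v   [~|-rule on 6]
8. ~c, v   [~|-rule on 6]
Accessibility: uRu, uRv, vRv
Branch closes: b and ~b both at v.
(One branch shown.) All branches close.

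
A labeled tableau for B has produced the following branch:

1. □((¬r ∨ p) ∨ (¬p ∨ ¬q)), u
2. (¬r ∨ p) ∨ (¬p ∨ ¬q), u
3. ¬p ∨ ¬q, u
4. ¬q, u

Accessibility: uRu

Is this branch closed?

No atom appears with both signs at the same world.

Open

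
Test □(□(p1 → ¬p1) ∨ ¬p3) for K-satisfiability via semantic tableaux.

1. □(□(p1 → ¬p1) ∨ ¬p3), 0

Satisfiable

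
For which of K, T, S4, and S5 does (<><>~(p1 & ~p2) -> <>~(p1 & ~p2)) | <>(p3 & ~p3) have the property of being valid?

S4, S5

T-tableau for the negation ~((<><>~(p1 & ~p2) -> <>~(p1 & ~p2)) | <>(p3 & ~p3)):
1. ~((<><>~(p1 & ~p2) -> <>~(p1 & ~p2)) | <>(p3 & ~p3)), 0
2. ~(<><>~(p1 & ~p2) -> <>~(p1 & ~p2)), 0
3. ~<>(p3 & ~p3), 0
4. <><>~(p1 & ~p2), 0
5. ~<>~(p1 & ~p2), 0
6. ~(p3 & ~p3), 0
7. p1 & ~p2, 0
8. p1, 0
9. ~p2, 0
10. p3, 0
11. <>~(p1 & ~p2), 1
12. ~(p3 & ~p3), 1
13. p1 & ~p2, 1
14. p1, 1
15. ~p2, 1
16. p3, 1
17. ~(p1 & ~p2), 2
18. p2, 2
Accessibility: 0R0, 0R1, 1R1, 1R2, 2R2
Complete open branch: countermodel on a T-frame, so not valid in T, nor in K (the same frame is also a K-frame).
S4-tableau for the negation ~((<><>~(p1 & ~p2) -> <>~(p1 & ~p2)) | <>(p3 & ~p3)):
1. ~((<><>~(p1 & ~p2) -> <>~(p1 & ~p2)) | <>(p3 & ~p3)), 0
2. ~(<><>~(p1 & ~p2) -> <>~(p1 & ~p2)), 0
3. ~<>(p3 & ~p3), 0
4. <><>~(p1 & ~p2), 0
5. ~<>~(p1 & ~p2), 0
6. ~(p3 & ~p3), 0
7. p1 & ~p2, 0
8. p1, 0
9. ~p2, 0
10. p3, 0
11. <>~(p1 & ~p2), 1
12. ~(p3 & ~p3), 1
13. p1 & ~p2, 1
14. p1, 1
15. ~p2, 1
16. p3, 1
17. ~(p1 & ~p2), 2
18. ~(p3 & ~p3), 2
19. p1 & ~p2, 2
20. p1, 2
21. ~p2, 2
22. p2, 2
Accessibility: 0R0, 0R1, 0R2, 1R1, 1R2, 2R2
Branch closes: p2 and ~p2 both at 2.
Every branch closes (one shown): valid in S4, hence also in S5 (every theorem of S4 is a theorem of S5).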